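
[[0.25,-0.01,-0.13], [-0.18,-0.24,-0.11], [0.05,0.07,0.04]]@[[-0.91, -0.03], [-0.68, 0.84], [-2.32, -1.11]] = [[0.08, 0.13], [0.58, -0.07], [-0.19, 0.01]]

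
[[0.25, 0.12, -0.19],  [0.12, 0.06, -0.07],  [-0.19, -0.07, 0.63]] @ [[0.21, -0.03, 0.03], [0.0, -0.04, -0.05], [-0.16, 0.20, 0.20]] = [[0.08, -0.05, -0.04], [0.04, -0.02, -0.01], [-0.14, 0.13, 0.12]]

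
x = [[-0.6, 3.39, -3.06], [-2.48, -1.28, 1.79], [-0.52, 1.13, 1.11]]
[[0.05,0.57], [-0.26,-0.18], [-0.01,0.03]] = x @ [[0.09, -0.03], [0.03, 0.09], [-0.0, -0.08]]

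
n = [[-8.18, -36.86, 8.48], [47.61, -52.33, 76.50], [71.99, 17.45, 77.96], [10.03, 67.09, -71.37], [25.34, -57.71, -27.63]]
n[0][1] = -36.86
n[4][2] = -27.63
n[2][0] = 71.99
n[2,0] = 71.99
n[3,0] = 10.03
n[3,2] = -71.37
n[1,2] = 76.5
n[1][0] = 47.61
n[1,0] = 47.61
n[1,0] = 47.61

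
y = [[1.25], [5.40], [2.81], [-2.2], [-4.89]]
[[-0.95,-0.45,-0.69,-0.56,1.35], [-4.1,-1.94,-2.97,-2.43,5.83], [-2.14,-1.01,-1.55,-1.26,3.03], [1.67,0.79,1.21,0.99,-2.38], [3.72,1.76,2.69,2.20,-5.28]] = y @[[-0.76, -0.36, -0.55, -0.45, 1.08]]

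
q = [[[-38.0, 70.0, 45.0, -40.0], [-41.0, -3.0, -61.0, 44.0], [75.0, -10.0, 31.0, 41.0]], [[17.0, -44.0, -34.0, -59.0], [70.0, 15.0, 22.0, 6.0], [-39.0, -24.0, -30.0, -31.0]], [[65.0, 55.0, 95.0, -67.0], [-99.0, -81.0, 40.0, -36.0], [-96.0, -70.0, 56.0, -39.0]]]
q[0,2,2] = 31.0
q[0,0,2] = 45.0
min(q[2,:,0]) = -99.0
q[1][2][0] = -39.0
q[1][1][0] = 70.0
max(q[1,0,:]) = 17.0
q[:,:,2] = [[45.0, -61.0, 31.0], [-34.0, 22.0, -30.0], [95.0, 40.0, 56.0]]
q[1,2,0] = -39.0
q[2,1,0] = -99.0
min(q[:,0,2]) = -34.0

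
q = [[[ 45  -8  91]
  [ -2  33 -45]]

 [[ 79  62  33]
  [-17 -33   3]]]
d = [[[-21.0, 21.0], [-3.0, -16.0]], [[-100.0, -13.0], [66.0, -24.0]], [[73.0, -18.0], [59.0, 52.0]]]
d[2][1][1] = 52.0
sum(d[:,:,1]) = 2.0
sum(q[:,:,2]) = 82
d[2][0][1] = -18.0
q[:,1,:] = [[-2, 33, -45], [-17, -33, 3]]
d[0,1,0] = -3.0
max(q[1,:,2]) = 33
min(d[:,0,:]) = -100.0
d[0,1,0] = -3.0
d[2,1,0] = 59.0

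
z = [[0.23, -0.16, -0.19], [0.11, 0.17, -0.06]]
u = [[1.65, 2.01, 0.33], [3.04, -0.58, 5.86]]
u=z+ [[1.42, 2.17, 0.52], [2.93, -0.75, 5.92]]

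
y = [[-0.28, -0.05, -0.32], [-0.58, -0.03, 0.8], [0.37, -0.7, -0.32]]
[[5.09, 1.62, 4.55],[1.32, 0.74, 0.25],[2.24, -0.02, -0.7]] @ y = [[-0.68, -3.49, -1.79], [-0.71, -0.26, 0.09], [-0.87, 0.38, -0.51]]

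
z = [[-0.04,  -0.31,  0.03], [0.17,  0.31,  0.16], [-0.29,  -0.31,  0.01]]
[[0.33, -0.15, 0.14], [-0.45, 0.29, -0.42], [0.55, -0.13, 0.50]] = z@[[-0.87, -0.15, -1.4], [-0.95, 0.59, -0.31], [-0.06, 0.80, -0.51]]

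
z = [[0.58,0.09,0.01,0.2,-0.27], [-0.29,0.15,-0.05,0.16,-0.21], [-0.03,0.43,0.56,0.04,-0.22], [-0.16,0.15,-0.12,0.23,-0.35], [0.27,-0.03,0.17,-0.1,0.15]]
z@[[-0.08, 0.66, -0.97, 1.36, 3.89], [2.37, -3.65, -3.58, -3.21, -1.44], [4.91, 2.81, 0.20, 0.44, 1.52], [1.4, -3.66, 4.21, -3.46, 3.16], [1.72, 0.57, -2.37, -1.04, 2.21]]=[[0.03, -0.8, 0.6, 0.09, 2.18], [-0.0, -1.58, 0.91, -1.23, -1.38], [3.45, -0.29, -0.71, -1.08, -0.24], [-0.5, -2.03, 1.39, -1.18, -1.07], [0.86, 1.22, -0.9, 0.73, 1.37]]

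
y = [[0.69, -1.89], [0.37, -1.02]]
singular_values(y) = [2.29, 0.0]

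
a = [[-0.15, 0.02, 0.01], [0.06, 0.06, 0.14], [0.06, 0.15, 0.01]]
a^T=[[-0.15,0.06,0.06], [0.02,0.06,0.15], [0.01,0.14,0.01]]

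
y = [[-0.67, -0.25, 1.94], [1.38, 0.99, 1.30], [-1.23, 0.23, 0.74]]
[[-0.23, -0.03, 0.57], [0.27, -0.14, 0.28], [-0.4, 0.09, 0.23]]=y @[[0.29,  -0.09,  -0.03], [-0.09,  0.04,  -0.04], [-0.03,  -0.04,  0.28]]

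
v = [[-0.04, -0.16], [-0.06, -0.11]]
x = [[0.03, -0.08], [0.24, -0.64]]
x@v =[[0.00, 0.0], [0.03, 0.03]]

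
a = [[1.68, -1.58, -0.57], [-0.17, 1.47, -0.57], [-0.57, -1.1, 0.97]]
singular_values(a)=[2.68, 1.86, 0.0]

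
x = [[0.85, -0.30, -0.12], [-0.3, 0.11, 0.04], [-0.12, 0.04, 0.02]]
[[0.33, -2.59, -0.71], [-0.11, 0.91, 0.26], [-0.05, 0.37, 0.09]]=x @ [[1.5, -2.57, -0.46], [2.61, 0.88, 1.9], [1.33, 1.15, -2.10]]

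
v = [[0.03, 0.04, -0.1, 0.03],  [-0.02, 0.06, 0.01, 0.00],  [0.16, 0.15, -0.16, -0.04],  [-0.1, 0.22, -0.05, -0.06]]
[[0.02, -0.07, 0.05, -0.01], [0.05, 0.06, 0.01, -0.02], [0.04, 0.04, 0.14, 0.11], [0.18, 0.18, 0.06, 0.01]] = v @ [[-0.39, 0.18, 0.32, 0.33], [0.66, 0.94, 0.38, -0.16], [-0.06, 0.98, -0.22, -0.23], [0.14, -0.63, 0.08, -1.18]]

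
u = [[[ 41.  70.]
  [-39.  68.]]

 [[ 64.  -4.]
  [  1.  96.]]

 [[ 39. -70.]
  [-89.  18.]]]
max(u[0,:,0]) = 41.0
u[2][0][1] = -70.0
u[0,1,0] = -39.0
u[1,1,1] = 96.0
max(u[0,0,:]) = 70.0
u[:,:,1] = [[70.0, 68.0], [-4.0, 96.0], [-70.0, 18.0]]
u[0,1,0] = -39.0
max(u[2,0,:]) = 39.0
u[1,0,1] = -4.0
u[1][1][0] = 1.0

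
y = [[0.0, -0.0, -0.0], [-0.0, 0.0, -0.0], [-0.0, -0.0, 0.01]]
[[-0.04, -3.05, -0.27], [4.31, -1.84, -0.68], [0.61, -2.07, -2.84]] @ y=[[0.00, 0.00, -0.0], [0.0, 0.0, -0.01], [0.00, 0.00, -0.03]]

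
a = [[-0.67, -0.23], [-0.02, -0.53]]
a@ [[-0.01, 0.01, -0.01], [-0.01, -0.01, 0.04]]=[[0.01, -0.00, -0.00], [0.01, 0.01, -0.02]]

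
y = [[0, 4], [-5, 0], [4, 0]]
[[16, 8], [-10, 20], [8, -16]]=y @ [[2, -4], [4, 2]]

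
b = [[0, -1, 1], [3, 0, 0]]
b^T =[[0, 3], [-1, 0], [1, 0]]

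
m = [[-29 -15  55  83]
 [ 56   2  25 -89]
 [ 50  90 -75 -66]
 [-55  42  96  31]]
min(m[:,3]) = -89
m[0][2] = 55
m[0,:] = [-29, -15, 55, 83]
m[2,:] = [50, 90, -75, -66]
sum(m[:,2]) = 101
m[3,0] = -55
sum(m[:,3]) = -41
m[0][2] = 55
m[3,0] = -55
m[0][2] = 55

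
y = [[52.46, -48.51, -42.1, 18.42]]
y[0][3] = 18.42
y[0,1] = -48.51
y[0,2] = -42.1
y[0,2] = -42.1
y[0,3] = 18.42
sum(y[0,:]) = -19.729999999999997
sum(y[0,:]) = -19.729999999999997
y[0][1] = -48.51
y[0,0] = 52.46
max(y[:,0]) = 52.46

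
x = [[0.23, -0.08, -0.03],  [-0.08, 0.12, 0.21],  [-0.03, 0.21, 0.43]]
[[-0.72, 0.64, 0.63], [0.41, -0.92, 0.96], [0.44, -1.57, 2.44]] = x@[[-2.60, 2.05, 5.09], [1.44, -0.93, 5.56], [0.15, -3.05, 3.31]]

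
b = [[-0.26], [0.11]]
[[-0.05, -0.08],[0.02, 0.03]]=b@ [[0.18, 0.31]]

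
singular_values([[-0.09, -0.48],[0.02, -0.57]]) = [0.75, 0.08]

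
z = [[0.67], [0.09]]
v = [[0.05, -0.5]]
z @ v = [[0.03, -0.34], [0.0, -0.04]]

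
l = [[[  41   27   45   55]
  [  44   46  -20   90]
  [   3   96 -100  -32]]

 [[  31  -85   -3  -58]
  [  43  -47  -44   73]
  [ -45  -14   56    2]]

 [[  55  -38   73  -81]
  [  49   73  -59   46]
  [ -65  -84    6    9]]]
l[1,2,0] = -45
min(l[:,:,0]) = -65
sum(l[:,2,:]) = -168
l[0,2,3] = -32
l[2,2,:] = [-65, -84, 6, 9]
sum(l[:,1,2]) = -123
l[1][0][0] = 31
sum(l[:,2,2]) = -38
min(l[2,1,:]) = -59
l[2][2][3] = 9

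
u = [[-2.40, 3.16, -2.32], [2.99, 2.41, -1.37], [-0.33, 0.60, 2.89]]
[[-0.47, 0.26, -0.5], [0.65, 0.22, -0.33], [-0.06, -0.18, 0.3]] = u@[[0.21, 0.01, -0.00], [0.01, 0.04, -0.07], [-0.00, -0.07, 0.12]]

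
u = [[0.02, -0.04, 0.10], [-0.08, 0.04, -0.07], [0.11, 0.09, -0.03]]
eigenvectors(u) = [[0.60+0.00j,0.45+0.16j,(0.45-0.16j)], [(-0.05+0j),-0.83+0.00j,-0.83-0.00j], [-0.79+0.00j,(-0.17+0.24j),(-0.17-0.24j)]]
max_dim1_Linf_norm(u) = 0.11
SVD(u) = [[-0.63, 0.32, 0.71], [0.42, -0.62, 0.66], [0.65, 0.72, 0.25]] @ diag([0.15284013403367497, 0.14764823060233398, 0.02898091490219506]) @ [[0.16, 0.66, -0.73], [0.91, 0.18, 0.37], [-0.37, 0.73, 0.57]]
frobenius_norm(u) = 0.21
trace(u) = 0.03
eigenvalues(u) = [(-0.11+0j), (0.07+0.04j), (0.07-0.04j)]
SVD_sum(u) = [[-0.02, -0.06, 0.07], [0.01, 0.04, -0.05], [0.02, 0.07, -0.07]] + [[0.04, 0.01, 0.02], [-0.08, -0.02, -0.03], [0.10, 0.02, 0.04]] + [[-0.01,0.01,0.01], [-0.01,0.01,0.01], [-0.0,0.01,0.00]]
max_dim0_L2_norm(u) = 0.14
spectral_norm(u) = 0.15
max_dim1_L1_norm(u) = 0.23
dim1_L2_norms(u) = [0.11, 0.11, 0.15]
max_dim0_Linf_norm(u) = 0.11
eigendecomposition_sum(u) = [[-0.06-0.00j, (-0.04-0j), 0.04-0.00j],[0.00+0.00j, 0j, -0.00+0.00j],[(0.08+0j), (0.05+0j), (-0.05+0j)]] + [[(0.04-0.04j), 0.00-0.03j, 0.03-0.03j], [(-0.04+0.09j), 0.02+0.05j, -0.03+0.06j], [0.02+0.03j, (0.02+0.01j), (0.01+0.02j)]] + [[0.04+0.04j, 0.03j, (0.03+0.03j)], [(-0.04-0.09j), (0.02-0.05j), (-0.03-0.06j)], [(0.02-0.03j), 0.02-0.01j, (0.01-0.02j)]]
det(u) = -0.00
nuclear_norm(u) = 0.33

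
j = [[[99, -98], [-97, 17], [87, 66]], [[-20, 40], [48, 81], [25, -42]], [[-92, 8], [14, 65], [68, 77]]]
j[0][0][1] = -98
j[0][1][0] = -97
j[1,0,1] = 40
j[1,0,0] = -20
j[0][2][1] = 66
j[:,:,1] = [[-98, 17, 66], [40, 81, -42], [8, 65, 77]]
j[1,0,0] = -20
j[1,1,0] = 48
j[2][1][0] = 14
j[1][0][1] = 40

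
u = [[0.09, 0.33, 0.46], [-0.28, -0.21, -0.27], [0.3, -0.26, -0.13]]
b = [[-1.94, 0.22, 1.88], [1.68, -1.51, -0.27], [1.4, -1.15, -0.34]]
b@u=[[0.33,-1.18,-1.20], [0.49,0.94,1.22], [0.35,0.79,1.0]]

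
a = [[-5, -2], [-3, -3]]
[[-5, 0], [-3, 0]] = a @ [[1, 0], [0, 0]]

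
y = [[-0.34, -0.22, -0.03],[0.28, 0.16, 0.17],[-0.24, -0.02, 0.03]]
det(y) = 0.007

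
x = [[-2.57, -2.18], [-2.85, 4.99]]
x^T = [[-2.57, -2.85], [-2.18, 4.99]]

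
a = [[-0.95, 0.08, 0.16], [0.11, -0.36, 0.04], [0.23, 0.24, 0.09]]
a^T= [[-0.95, 0.11, 0.23], [0.08, -0.36, 0.24], [0.16, 0.04, 0.09]]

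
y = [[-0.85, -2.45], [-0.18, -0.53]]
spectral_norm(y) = 2.65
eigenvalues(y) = [-1.37, -0.01]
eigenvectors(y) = [[-0.98, 0.95], [-0.21, -0.33]]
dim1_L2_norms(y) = [2.59, 0.56]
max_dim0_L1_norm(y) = 2.98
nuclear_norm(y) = 2.66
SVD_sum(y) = [[-0.85, -2.45],[-0.18, -0.53]] + [[-0.0,  0.00], [0.0,  -0.0]]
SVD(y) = [[-0.98, -0.21], [-0.21, 0.98]] @ diag([2.652977040473208, 0.0035808828553998595]) @ [[0.33, 0.94], [0.94, -0.33]]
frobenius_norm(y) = 2.65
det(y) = 0.01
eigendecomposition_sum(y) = [[-0.85, -2.46], [-0.18, -0.53]] + [[-0.00, 0.01], [0.00, -0.00]]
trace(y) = -1.38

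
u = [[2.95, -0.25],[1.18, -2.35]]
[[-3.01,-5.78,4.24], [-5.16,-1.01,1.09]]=u @ [[-0.87, -2.01, 1.46], [1.76, -0.58, 0.27]]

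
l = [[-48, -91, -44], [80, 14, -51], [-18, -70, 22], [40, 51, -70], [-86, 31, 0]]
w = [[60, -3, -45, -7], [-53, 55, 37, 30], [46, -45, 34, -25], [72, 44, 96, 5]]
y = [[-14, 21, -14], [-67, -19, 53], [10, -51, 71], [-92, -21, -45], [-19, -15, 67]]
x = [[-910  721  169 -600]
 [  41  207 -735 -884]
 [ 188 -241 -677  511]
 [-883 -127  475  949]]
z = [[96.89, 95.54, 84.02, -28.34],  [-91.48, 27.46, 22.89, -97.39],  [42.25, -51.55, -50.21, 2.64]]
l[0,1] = -91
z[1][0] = -91.48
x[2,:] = [188, -241, -677, 511]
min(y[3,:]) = -92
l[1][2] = -51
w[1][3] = 30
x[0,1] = 721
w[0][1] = -3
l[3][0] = 40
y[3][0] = -92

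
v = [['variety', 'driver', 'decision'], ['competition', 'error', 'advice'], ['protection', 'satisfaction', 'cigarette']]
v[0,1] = 'driver'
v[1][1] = 'error'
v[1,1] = 'error'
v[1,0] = 'competition'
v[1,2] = 'advice'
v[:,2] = ['decision', 'advice', 'cigarette']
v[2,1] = 'satisfaction'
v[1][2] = 'advice'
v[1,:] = ['competition', 'error', 'advice']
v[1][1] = 'error'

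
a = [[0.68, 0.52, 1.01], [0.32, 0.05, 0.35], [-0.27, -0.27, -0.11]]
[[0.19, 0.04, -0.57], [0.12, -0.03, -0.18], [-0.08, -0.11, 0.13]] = a@ [[0.45, 0.1, -0.1], [-0.14, 0.38, -0.21], [-0.04, -0.22, -0.39]]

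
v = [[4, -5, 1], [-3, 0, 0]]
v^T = [[4, -3], [-5, 0], [1, 0]]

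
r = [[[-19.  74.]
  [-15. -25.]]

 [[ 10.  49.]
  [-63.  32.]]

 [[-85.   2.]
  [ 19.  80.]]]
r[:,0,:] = [[-19.0, 74.0], [10.0, 49.0], [-85.0, 2.0]]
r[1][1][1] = 32.0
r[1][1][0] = -63.0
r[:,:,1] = [[74.0, -25.0], [49.0, 32.0], [2.0, 80.0]]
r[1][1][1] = 32.0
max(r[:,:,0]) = 19.0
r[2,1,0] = 19.0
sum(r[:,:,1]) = 212.0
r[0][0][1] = 74.0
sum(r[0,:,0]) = -34.0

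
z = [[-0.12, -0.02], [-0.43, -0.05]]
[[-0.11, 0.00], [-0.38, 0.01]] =z @ [[0.86, 0.01], [0.24, -0.2]]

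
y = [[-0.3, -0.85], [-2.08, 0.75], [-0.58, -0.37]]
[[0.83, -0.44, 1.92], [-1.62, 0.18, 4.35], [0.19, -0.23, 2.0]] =y @ [[0.38, 0.09, -2.58], [-1.11, 0.49, -1.35]]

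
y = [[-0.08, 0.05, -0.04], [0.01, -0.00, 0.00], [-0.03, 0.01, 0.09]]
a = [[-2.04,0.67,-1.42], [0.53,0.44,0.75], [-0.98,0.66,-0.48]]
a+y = [[-2.12, 0.72, -1.46], [0.54, 0.44, 0.75], [-1.01, 0.67, -0.39]]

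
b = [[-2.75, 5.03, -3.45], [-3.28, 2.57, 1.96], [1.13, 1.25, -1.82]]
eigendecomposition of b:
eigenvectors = [[-0.82+0.00j, -0.82-0.00j, (0.51+0j)], [-0.25-0.37j, -0.25+0.37j, (0.74+0j)], [-0.13+0.34j, (-0.13-0.34j), (0.45+0j)]]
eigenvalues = [(-1.75+3.66j), (-1.75-3.66j), (1.51+0j)]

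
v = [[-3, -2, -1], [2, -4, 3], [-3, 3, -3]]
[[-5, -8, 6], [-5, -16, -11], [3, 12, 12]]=v@[[0, 0, -1], [2, 4, 0], [1, 0, -3]]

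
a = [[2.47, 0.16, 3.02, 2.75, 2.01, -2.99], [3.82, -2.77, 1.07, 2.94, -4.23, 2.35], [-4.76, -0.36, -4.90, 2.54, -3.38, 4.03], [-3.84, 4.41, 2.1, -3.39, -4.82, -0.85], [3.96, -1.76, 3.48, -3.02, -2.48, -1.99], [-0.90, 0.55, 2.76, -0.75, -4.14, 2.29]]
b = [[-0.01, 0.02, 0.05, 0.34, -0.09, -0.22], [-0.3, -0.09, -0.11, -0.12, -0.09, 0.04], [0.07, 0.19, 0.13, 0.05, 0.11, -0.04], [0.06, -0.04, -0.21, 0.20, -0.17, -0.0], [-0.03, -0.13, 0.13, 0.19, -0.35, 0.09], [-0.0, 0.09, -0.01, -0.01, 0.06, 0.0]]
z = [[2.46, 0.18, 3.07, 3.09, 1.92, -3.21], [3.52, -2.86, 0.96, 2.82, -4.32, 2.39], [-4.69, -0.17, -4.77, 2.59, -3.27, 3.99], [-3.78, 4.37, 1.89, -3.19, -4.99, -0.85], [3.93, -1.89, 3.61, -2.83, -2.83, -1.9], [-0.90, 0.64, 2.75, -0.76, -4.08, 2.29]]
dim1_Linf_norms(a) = [3.02, 4.23, 4.9, 4.82, 3.96, 4.14]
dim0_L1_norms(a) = [19.75, 10.01, 17.33, 15.39, 21.06, 14.5]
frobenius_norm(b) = 0.85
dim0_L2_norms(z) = [8.43, 5.6, 7.57, 6.56, 9.09, 6.44]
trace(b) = -0.12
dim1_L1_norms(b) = [0.73, 0.75, 0.59, 0.68, 0.92, 0.17]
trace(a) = -8.78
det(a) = 7949.16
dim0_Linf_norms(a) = [4.76, 4.41, 4.9, 3.39, 4.82, 4.03]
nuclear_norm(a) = 37.25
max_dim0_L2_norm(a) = 8.94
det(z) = 8015.11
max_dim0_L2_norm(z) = 9.09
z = b + a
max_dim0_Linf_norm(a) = 4.9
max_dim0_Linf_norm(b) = 0.35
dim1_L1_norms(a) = [13.4, 17.18, 19.97, 19.41, 16.69, 11.39]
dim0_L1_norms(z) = [19.28, 10.11, 17.05, 15.28, 21.41, 14.63]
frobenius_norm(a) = 18.11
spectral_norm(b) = 0.57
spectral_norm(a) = 11.54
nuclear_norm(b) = 1.71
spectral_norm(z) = 11.46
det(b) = 0.00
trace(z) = -8.90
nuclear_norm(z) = 37.33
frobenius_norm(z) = 18.07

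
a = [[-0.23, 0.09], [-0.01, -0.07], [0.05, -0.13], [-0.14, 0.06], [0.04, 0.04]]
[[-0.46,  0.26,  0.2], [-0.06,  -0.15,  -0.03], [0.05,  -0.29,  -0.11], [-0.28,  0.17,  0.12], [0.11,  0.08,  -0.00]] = a @ [[2.18, -0.28, -0.64], [0.49, 2.16, 0.58]]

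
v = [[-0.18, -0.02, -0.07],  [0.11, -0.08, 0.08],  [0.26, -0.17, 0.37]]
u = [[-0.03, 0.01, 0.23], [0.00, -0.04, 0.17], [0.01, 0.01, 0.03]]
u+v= [[-0.21, -0.01, 0.16], [0.11, -0.12, 0.25], [0.27, -0.16, 0.40]]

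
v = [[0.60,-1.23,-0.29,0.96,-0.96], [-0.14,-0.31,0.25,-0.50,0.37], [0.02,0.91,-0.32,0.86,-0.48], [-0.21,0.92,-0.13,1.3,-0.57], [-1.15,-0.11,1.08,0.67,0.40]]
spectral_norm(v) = 2.36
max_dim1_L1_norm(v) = 4.04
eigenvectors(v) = [[0.77+0.00j, (-0.52+0.01j), (-0.52-0.01j), (-0.57+0j), (-0.22+0j)], [(-0.17+0j), (0.06+0.1j), (0.06-0.1j), -0.01+0.00j, (0.1+0j)], [(0.1+0j), -0.08-0.21j, -0.08+0.21j, (-0.1+0j), 0.33+0.00j], [0.04+0.00j, -0.34-0.25j, -0.34+0.25j, (-0.41+0j), (-0.43+0j)], [-0.60+0.00j, -0.70+0.00j, (-0.7-0j), (-0.71+0j), -0.80+0.00j]]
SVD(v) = [[-0.40, 0.71, 0.57, -0.06, -0.09], [0.31, -0.04, 0.12, -0.90, -0.29], [-0.53, -0.16, -0.29, 0.04, -0.78], [-0.68, -0.28, -0.09, -0.41, 0.53], [-0.03, -0.63, 0.75, 0.15, -0.12]] @ diag([2.3600309457834454, 2.0196879924745508, 1.6277319109642874, 0.001781349660044352, 2.864517419757452e-05]) @ [[-0.05,-0.30,0.18,-0.8,0.48], [0.60,-0.59,-0.40,-0.11,-0.35], [-0.32,-0.72,0.48,0.39,-0.01], [-0.7,-0.19,-0.68,-0.08,-0.07], [-0.22,0.1,0.34,-0.43,-0.80]]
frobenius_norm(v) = 3.51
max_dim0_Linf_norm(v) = 1.3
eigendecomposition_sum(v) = [[(0.92+0j),  -0.71+0.00j,  -0.69+0.00j,  0.31+0.00j,  -0.80-0.00j], [(-0.2+0j),  (0.16-0j),  0.15+0.00j,  (-0.07-0j),  0.18+0.00j], [0.11+0.00j,  -0.09+0.00j,  (-0.09+0j),  (0.04+0j),  -0.10-0.00j], [(0.05+0j),  -0.04+0.00j,  -0.04+0.00j,  (0.02+0j),  (-0.04-0j)], [(-0.71+0j),  (0.56-0j),  0.54+0.00j,  -0.24-0.00j,  0.63+0.00j]] + [[(-0.16+0.05j), (-0.28-1.32j), 0.20+0.36j, (0.31-0.88j), (-0.07+0.44j)], [0.03+0.03j, (-0.23+0.22j), (0.05-0.09j), (-0.22+0.04j), (0.1-0.04j)], [-0.05-0.06j, 0.49-0.32j, -0.12+0.14j, 0.41-0.01j, (-0.19+0.04j)], [-0.13-0.04j, 0.46-0.99j, (-0.05+0.34j), (0.63-0.42j), -0.26+0.25j], [-0.22+0.07j, (-0.36-1.8j), (0.27+0.5j), 0.44-1.20j, (-0.11+0.59j)]] + [[(-0.16-0.05j),-0.28+1.32j,0.20-0.36j,(0.31+0.88j),(-0.07-0.44j)], [(0.03-0.03j),(-0.23-0.22j),(0.05+0.09j),-0.22-0.04j,0.10+0.04j], [(-0.05+0.06j),0.49+0.32j,-0.12-0.14j,(0.41+0.01j),-0.19-0.04j], [-0.13+0.04j,(0.46+0.99j),-0.05-0.34j,(0.63+0.42j),(-0.26-0.25j)], [-0.22-0.07j,-0.36+1.80j,0.27-0.50j,0.44+1.20j,(-0.11-0.59j)]] + [[0j, 0.05-0.00j, -0.00+0.00j, 0.02-0.00j, (-0.01+0j)], [0.00+0.00j, 0.00-0.00j, -0.00+0.00j, -0j, -0.00+0.00j], [0j, 0.01-0.00j, (-0+0j), -0j, -0.00+0.00j], [0.00+0.00j, (0.04-0j), -0.00+0.00j, (0.02-0j), (-0.01+0j)], [0.00+0.00j, 0.06-0.00j, -0.00+0.00j, 0.03-0.00j, (-0.01+0j)]] + [[0.00+0.00j, -0j, -0j, -0.00-0.00j, 0j], [-0.00-0.00j, (-0+0j), -0.00+0.00j, 0.00+0.00j, (-0-0j)], [-0.00-0.00j, -0.00+0.00j, (-0+0j), 0j, -0.00-0.00j], [0j, 0.00-0.00j, -0j, (-0-0j), 0j], [0.00+0.00j, -0j, -0j, -0.00-0.00j, 0.00+0.00j]]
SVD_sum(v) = [[0.05, 0.28, -0.17, 0.76, -0.45], [-0.04, -0.22, 0.13, -0.58, 0.35], [0.06, 0.38, -0.22, 1.01, -0.60], [0.08, 0.48, -0.29, 1.29, -0.77], [0.0, 0.02, -0.01, 0.05, -0.03]] + [[0.85,-0.85,-0.57,-0.16,-0.5], [-0.04,0.04,0.03,0.01,0.03], [-0.20,0.20,0.13,0.04,0.12], [-0.34,0.34,0.22,0.06,0.2], [-0.76,0.75,0.50,0.14,0.44]] + [[-0.3, -0.67, 0.45, 0.36, -0.01],[-0.06, -0.14, 0.09, 0.07, -0.00],[0.15, 0.34, -0.23, -0.18, 0.0],[0.05, 0.1, -0.07, -0.05, 0.0],[-0.40, -0.88, 0.59, 0.48, -0.01]] + [[0.0, 0.00, 0.0, 0.0, 0.0], [0.00, 0.0, 0.0, 0.0, 0.00], [-0.00, -0.0, -0.00, -0.0, -0.0], [0.00, 0.00, 0.0, 0.0, 0.00], [-0.00, -0.00, -0.00, -0.00, -0.00]] + [[0.00, -0.00, -0.0, 0.00, 0.00], [0.00, -0.0, -0.0, 0.0, 0.00], [0.0, -0.00, -0.0, 0.0, 0.00], [-0.00, 0.00, 0.00, -0.0, -0.0], [0.00, -0.00, -0.0, 0.0, 0.0]]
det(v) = -0.00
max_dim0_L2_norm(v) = 2.01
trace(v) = 1.67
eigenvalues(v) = [(1.63+0j), (0.01+0.58j), (0.01-0.58j), (0.01+0j), (-0+0j)]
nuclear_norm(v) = 6.01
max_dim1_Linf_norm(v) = 1.3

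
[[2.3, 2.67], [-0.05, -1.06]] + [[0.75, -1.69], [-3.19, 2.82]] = [[3.05,0.98],[-3.24,1.76]]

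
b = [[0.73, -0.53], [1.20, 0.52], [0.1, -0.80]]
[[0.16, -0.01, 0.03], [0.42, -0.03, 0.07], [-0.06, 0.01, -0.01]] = b@ [[0.3, -0.02, 0.05], [0.11, -0.01, 0.02]]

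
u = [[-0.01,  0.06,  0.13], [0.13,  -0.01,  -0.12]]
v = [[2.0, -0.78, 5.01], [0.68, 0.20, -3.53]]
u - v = [[-2.01, 0.84, -4.88],[-0.55, -0.21, 3.41]]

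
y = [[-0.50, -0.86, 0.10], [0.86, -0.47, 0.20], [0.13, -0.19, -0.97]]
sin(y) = [[-0.65, -0.87, 0.03], [0.87, -0.64, 0.20], [0.06, -0.2, -0.83]]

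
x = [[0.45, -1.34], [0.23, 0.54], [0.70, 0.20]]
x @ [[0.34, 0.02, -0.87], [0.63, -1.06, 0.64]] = [[-0.69, 1.43, -1.25], [0.42, -0.57, 0.15], [0.36, -0.20, -0.48]]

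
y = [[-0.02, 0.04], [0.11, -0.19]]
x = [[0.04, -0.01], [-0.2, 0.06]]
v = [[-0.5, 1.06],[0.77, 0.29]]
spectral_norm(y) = 0.22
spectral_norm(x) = 0.21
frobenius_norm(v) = 1.43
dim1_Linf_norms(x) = [0.04, 0.2]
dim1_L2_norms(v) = [1.17, 0.82]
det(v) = -0.96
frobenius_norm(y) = 0.22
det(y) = -0.00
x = y @ v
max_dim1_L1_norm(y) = 0.3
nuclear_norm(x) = 0.21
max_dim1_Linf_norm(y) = 0.19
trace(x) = 0.10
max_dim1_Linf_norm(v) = 1.06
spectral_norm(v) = 1.18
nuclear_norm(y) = 0.23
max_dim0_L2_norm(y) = 0.19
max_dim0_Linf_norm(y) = 0.19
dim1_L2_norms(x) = [0.04, 0.21]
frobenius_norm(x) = 0.21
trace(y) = -0.21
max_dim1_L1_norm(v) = 1.56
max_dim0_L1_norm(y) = 0.23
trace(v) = -0.21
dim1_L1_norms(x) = [0.05, 0.26]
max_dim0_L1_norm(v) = 1.35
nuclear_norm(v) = 1.99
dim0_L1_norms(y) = [0.13, 0.23]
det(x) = 0.00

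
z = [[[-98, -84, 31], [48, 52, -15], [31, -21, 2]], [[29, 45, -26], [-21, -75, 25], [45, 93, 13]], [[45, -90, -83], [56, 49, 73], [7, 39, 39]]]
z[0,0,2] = 31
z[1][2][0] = 45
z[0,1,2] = -15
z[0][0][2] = 31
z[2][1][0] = 56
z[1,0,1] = 45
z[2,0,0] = 45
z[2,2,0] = 7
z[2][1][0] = 56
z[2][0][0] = 45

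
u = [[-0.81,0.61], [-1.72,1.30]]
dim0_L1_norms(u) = [2.53, 1.91]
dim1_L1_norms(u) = [1.42, 3.02]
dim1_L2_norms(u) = [1.01, 2.16]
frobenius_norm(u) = 2.38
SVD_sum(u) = [[-0.81, 0.61],[-1.72, 1.3]] + [[-0.0, -0.0], [0.00, 0.00]]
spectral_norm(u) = 2.38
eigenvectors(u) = [[-0.61, -0.42], [-0.80, -0.91]]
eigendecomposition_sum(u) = [[-0.02, 0.01], [-0.03, 0.01]] + [[-0.79, 0.6],[-1.69, 1.29]]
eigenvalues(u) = [-0.01, 0.5]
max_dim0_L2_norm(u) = 1.9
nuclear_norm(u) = 2.38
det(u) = -0.00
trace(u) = 0.49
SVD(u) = [[-0.43, -0.90], [-0.90, 0.43]] @ diag([2.3825611127991357, 0.0015949223629929405]) @ [[0.80, -0.6], [0.6, 0.80]]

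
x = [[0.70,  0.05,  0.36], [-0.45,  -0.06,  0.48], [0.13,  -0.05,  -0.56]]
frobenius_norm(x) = 1.18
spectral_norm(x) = 0.86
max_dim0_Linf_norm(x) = 0.7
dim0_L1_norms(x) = [1.28, 0.16, 1.4]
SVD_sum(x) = [[0.36, 0.02, -0.21], [-0.55, -0.03, 0.32], [0.34, 0.02, -0.2]] + [[0.33, 0.04, 0.57], [0.09, 0.01, 0.16], [-0.21, -0.03, -0.36]] + [[0.0, -0.02, 0.00], [0.0, -0.04, 0.0], [0.00, -0.04, 0.00]]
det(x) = 0.04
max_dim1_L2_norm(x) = 0.79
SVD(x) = [[-0.49, -0.82, 0.28], [0.74, -0.23, 0.63], [-0.46, 0.52, 0.72]] @ diag([0.8570119524682746, 0.8083930319482933, 0.060259598604387656]) @ [[-0.86, -0.05, 0.51], [-0.5, -0.07, -0.86], [0.08, -1.00, 0.03]]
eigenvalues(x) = [0.72, -0.11, -0.53]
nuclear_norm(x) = 1.73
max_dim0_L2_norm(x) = 0.84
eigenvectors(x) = [[-0.89, -0.01, -0.15], [0.45, 0.99, -0.77], [-0.11, -0.11, 0.62]]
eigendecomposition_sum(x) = [[0.71, 0.03, 0.21], [-0.36, -0.02, -0.11], [0.09, 0.0, 0.03]] + [[0.0, 0.0, 0.0], [-0.04, -0.13, -0.17], [0.01, 0.01, 0.02]] + [[-0.01, 0.02, 0.15], [-0.05, 0.09, 0.76], [0.04, -0.07, -0.61]]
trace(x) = 0.08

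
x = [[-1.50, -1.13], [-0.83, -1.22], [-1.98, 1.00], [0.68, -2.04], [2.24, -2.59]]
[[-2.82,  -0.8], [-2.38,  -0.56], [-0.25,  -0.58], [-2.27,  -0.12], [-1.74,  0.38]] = x@ [[0.83, 0.39], [1.39, 0.19]]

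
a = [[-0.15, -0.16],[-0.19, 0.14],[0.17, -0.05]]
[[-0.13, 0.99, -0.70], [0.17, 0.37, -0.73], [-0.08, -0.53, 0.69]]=a@[[-0.17, -3.85, 4.18], [1.0, -2.59, 0.47]]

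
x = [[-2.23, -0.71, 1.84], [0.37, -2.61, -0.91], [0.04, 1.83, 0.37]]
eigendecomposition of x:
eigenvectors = [[(-0.86+0j), (-0.86-0j), 0.66+0.00j], [0.10+0.42j, (0.1-0.42j), (-0.16+0j)], [0.04-0.28j, (0.04+0.28j), 0.73+0.00j]]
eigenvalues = [(-2.24+0.94j), (-2.24-0.94j), 0j]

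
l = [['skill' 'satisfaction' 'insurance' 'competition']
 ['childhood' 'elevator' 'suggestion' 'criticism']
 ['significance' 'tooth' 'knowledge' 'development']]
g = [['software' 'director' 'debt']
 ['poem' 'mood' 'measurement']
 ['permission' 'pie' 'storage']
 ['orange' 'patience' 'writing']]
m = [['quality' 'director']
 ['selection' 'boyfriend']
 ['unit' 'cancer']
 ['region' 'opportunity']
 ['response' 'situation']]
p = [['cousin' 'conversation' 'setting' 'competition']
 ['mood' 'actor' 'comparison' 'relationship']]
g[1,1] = 'mood'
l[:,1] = ['satisfaction', 'elevator', 'tooth']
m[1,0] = 'selection'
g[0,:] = ['software', 'director', 'debt']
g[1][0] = 'poem'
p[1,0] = 'mood'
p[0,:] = ['cousin', 'conversation', 'setting', 'competition']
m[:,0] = ['quality', 'selection', 'unit', 'region', 'response']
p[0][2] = 'setting'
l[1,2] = 'suggestion'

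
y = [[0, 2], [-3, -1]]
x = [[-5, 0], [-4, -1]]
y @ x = [[-8, -2], [19, 1]]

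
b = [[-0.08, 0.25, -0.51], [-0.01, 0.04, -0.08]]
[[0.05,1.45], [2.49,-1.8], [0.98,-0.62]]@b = [[-0.02, 0.07, -0.14], [-0.18, 0.55, -1.13], [-0.07, 0.22, -0.45]]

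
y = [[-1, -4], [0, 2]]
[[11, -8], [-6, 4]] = y@[[1, 0], [-3, 2]]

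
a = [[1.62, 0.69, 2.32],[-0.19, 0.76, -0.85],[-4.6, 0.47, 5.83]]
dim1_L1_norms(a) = [4.63, 1.8, 10.9]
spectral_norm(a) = 7.52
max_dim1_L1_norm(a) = 10.9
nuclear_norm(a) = 11.23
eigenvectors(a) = [[-0.38+0.42j, -0.38-0.42j, (0.16+0j)], [0.14-0.15j, (0.14+0.15j), -0.96+0.00j], [-0.80+0.00j, -0.80-0.00j, (0.24+0j)]]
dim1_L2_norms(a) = [2.91, 1.16, 7.44]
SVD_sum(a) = [[-0.58, 0.07, 0.82], [0.31, -0.04, -0.44], [-4.27, 0.5, 6.06]] + [[2.22, 0.45, 1.52], [-0.41, -0.08, -0.28], [-0.33, -0.07, -0.23]] + [[-0.02, 0.17, -0.03], [-0.09, 0.88, -0.13], [-0.00, 0.04, -0.01]]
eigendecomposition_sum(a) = [[0.84+2.87j,(0.43+0.04j),1.16-1.69j], [(-0.28-1.04j),-0.16-0.02j,(-0.43+0.6j)], [(-2.25+3.66j),(0.37+0.5j),2.92-0.39j]] + [[(0.84-2.87j), (0.43-0.04j), 1.16+1.69j], [-0.28+1.04j, -0.16+0.02j, (-0.43-0.6j)], [(-2.25-3.66j), (0.37-0.5j), 2.92+0.39j]] + [[-0.06+0.00j, (-0.18+0j), (-0+0j)], [(0.38-0j), (1.07-0j), (0.01-0j)], [-0.10+0.00j, -0.27+0.00j, (-0+0j)]]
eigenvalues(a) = [(3.6+2.47j), (3.6-2.47j), (1.01+0j)]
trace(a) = 8.21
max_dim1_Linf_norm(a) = 5.83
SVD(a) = [[0.13, 0.97, 0.19], [-0.07, -0.18, 0.98], [0.99, -0.15, 0.05]] @ diag([7.517078018742453, 2.8022173887033404, 0.911052010912489]) @ [[-0.57, 0.07, 0.82],[0.81, 0.17, 0.56],[-0.1, 0.98, -0.15]]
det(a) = 19.19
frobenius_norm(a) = 8.07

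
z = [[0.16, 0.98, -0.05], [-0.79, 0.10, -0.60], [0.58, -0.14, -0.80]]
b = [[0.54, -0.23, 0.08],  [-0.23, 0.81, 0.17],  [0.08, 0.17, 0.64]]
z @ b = [[-0.14, 0.75, 0.15], [-0.50, 0.16, -0.43], [0.28, -0.38, -0.49]]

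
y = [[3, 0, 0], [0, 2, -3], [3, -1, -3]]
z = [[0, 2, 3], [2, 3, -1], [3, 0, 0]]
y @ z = [[0, 6, 9], [-5, 6, -2], [-11, 3, 10]]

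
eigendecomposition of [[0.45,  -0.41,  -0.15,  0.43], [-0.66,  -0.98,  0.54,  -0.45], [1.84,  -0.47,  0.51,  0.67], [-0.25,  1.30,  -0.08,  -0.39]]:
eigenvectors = [[(-0.03+0.39j), (-0.03-0.39j), -0.36+0.00j, 0.42+0.00j], [(0.27-0.19j), (0.27+0.19j), (0.2+0j), (0.27+0j)], [(0.67+0j), 0.67-0.00j, (0.54+0j), -0.06+0.00j], [(-0.1-0.53j), -0.10+0.53j, (0.73+0j), -0.87+0.00j]]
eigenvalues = [(0.12+0.68j), (0.12-0.68j), (0.03+0j), (-0.68+0j)]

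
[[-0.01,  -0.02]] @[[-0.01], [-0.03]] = [[0.0]]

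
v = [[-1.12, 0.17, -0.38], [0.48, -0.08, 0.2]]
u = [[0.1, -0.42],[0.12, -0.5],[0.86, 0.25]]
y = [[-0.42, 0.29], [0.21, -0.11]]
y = v @ u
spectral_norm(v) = 1.31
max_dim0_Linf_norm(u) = 0.86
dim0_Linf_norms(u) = [0.86, 0.5]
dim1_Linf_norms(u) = [0.42, 0.5, 0.86]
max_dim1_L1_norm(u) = 1.11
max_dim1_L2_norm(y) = 0.51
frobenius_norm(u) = 1.12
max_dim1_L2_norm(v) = 1.19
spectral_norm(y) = 0.56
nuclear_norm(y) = 0.59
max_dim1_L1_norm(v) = 1.67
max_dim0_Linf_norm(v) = 1.12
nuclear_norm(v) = 1.34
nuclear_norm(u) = 1.57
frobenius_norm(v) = 1.31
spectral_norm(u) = 0.90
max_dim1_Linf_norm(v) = 1.12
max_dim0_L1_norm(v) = 1.6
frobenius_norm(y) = 0.56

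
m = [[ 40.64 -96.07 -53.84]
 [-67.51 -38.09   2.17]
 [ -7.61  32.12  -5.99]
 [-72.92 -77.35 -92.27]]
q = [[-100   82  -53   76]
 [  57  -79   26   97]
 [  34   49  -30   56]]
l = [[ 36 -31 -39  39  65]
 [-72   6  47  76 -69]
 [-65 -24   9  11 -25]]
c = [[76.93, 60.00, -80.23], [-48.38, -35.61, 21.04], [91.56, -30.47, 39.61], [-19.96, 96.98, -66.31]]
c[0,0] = 76.93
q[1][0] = 57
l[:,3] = [39, 76, 11]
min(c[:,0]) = -48.38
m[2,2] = -5.99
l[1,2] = 47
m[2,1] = 32.12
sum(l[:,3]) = 126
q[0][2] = -53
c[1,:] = [-48.38, -35.61, 21.04]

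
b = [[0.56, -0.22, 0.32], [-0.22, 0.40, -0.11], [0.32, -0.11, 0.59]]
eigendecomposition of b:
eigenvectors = [[0.67, -0.72, -0.19],[-0.37, -0.55, 0.75],[0.64, 0.43, 0.63]]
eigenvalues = [0.99, 0.2, 0.36]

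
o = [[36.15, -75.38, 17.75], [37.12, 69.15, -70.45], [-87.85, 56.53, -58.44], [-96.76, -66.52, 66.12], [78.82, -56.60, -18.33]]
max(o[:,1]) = 69.15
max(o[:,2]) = 66.12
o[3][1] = -66.52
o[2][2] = -58.44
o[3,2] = 66.12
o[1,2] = -70.45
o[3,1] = -66.52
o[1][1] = 69.15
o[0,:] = [36.15, -75.38, 17.75]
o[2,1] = 56.53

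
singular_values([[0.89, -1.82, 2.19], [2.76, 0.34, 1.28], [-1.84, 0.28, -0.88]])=[4.21, 2.18, 0.26]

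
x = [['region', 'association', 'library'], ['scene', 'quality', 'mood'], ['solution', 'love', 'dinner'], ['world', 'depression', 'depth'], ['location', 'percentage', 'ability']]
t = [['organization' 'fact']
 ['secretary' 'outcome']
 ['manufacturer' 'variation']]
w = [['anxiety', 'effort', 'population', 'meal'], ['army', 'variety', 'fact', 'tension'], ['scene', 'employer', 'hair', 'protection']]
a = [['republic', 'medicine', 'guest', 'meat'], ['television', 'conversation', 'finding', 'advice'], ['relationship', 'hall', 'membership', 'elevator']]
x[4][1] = 'percentage'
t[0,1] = 'fact'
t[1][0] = 'secretary'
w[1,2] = 'fact'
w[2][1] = 'employer'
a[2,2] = 'membership'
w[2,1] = 'employer'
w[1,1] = 'variety'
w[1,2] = 'fact'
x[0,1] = 'association'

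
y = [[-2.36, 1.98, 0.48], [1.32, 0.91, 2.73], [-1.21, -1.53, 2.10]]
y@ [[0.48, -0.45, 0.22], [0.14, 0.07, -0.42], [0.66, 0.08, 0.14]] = [[-0.54,1.24,-1.28], [2.56,-0.31,0.29], [0.59,0.61,0.67]]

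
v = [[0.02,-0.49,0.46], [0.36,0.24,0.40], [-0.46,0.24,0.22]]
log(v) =[[-0.34, -1.15, 1.31], [1.08, -0.62, 0.19], [-1.07, -0.17, -0.57]]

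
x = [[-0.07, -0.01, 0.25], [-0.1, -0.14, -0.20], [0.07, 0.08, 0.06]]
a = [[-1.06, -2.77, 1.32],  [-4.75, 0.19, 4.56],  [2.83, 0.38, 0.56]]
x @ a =[[0.83,0.29,0.00],  [0.21,0.17,-0.88],  [-0.28,-0.16,0.49]]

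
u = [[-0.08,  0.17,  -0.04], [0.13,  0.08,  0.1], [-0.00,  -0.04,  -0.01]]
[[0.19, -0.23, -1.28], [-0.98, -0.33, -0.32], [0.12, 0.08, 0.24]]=u @ [[-1.56, -0.86, -1.42],[-1.21, -1.94, -7.17],[-6.85, -0.67, 4.36]]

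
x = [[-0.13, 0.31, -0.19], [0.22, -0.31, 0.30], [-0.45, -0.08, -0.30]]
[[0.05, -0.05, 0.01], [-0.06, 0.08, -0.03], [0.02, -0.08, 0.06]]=x@[[-0.05, 0.04, -0.00], [0.12, -0.01, -0.08], [-0.03, 0.22, -0.19]]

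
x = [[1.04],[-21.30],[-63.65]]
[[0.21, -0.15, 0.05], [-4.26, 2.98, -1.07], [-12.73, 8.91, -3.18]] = x @ [[0.2, -0.14, 0.05]]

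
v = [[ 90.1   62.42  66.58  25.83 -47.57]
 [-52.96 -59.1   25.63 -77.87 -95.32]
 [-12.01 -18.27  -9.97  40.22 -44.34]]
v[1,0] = -52.96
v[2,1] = -18.27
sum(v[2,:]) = -44.370000000000005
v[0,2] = 66.58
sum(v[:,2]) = 82.24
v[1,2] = 25.63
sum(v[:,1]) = -14.95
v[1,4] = -95.32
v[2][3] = 40.22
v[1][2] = 25.63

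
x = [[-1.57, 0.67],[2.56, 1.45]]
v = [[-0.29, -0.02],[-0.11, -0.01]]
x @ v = [[0.38, 0.02], [-0.90, -0.07]]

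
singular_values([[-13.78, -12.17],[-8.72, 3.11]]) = [19.04, 7.82]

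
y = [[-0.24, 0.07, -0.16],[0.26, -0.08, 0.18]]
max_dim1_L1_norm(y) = 0.52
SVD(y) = [[-0.67, 0.74],[0.74, 0.67]] @ diag([0.44100055469453014, 0.004302413173641636]) @ [[0.8, -0.24, 0.55], [-0.59, -0.48, 0.65]]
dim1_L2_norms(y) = [0.3, 0.33]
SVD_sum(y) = [[-0.24, 0.07, -0.16], [0.26, -0.08, 0.18]] + [[-0.00, -0.0, 0.00], [-0.00, -0.00, 0.00]]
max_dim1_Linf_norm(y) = 0.26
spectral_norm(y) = 0.44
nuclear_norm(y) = 0.45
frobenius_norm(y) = 0.44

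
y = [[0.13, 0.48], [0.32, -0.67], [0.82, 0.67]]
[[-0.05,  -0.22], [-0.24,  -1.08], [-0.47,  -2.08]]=y @ [[-0.62,  -2.77], [0.06,  0.29]]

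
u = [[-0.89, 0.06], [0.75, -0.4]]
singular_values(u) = [1.2, 0.26]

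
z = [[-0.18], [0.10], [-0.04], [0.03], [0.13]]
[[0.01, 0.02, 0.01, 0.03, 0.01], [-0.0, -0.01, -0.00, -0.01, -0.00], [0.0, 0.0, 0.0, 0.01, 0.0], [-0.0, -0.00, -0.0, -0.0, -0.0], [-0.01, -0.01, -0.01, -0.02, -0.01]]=z@[[-0.04, -0.10, -0.04, -0.14, -0.04]]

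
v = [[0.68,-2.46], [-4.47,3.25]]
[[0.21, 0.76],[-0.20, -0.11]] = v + [[-0.47,3.22], [4.27,-3.36]]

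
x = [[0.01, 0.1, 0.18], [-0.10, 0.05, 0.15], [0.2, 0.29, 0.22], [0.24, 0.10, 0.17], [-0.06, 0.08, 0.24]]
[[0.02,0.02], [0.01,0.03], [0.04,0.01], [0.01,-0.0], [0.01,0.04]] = x @[[-0.03,  -0.1], [0.19,  -0.02], [-0.02,  0.15]]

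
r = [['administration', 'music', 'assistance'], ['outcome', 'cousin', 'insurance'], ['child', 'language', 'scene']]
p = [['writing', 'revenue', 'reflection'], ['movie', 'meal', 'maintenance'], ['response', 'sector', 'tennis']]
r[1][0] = 'outcome'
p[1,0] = 'movie'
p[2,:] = ['response', 'sector', 'tennis']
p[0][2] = 'reflection'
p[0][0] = 'writing'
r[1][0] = 'outcome'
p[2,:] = ['response', 'sector', 'tennis']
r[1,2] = 'insurance'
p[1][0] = 'movie'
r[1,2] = 'insurance'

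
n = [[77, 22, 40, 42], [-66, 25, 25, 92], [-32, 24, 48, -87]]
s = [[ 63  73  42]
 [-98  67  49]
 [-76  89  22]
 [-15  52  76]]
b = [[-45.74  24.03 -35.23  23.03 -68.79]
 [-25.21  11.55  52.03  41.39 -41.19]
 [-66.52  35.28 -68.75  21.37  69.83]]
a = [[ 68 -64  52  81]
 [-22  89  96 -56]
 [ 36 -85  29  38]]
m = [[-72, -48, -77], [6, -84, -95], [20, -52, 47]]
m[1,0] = 6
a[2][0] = 36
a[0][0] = 68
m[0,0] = -72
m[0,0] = -72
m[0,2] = -77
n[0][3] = 42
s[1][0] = -98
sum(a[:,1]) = -60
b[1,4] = -41.19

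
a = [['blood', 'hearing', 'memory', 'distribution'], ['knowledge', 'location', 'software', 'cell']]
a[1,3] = 'cell'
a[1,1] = 'location'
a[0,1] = 'hearing'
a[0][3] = 'distribution'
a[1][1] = 'location'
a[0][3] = 'distribution'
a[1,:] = ['knowledge', 'location', 'software', 'cell']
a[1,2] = 'software'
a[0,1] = 'hearing'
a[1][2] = 'software'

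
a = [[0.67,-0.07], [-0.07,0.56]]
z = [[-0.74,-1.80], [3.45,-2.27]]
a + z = [[-0.07, -1.87], [3.38, -1.71]]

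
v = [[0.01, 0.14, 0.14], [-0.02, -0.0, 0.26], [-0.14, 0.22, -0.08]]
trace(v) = -0.07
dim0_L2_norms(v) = [0.14, 0.26, 0.31]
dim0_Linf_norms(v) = [0.14, 0.22, 0.26]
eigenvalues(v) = [(0.11+0.11j), (0.11-0.11j), (-0.28+0j)]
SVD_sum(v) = [[0.02,-0.01,0.13], [0.03,-0.02,0.25], [-0.01,0.01,-0.11]] + [[-0.06, 0.12, 0.01], [-0.02, 0.03, 0.0], [-0.1, 0.22, 0.03]] + [[0.05,0.02,-0.00],[-0.04,-0.02,0.00],[-0.02,-0.01,0.0]]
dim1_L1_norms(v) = [0.29, 0.28, 0.44]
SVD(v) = [[0.43, -0.48, -0.77], [0.83, -0.13, 0.54], [-0.36, -0.87, 0.34]] @ diag([0.30723840374013606, 0.2860433138787347, 0.07405258842528588]) @ [[0.12, -0.06, 0.99], [0.42, -0.9, -0.11], [-0.90, -0.43, 0.09]]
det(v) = -0.01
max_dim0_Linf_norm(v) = 0.26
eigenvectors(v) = [[(0.78+0j), 0.78-0.00j, (-0.02+0j)], [(0.43+0.31j), (0.43-0.31j), (-0.68+0j)], [(0.1+0.31j), (0.1-0.31j), (0.73+0j)]]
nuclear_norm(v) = 0.67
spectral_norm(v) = 0.31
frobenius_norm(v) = 0.43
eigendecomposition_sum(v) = [[0.1j, 0.07-0.07j, (0.07-0.06j)], [(-0.04+0.06j), 0.07-0.01j, (0.06-0.01j)], [(-0.04+0.01j), 0.04+0.02j, 0.03+0.02j]] + [[0.00-0.10j, (0.07+0.07j), 0.07+0.06j], [-0.04-0.06j, (0.07+0.01j), (0.06+0.01j)], [(-0.04-0.01j), 0.04-0.02j, 0.03-0.02j]] + [[0.00-0.00j, (-0-0j), 0.00-0.00j],[0.06-0.00j, (-0.14-0j), 0.14-0.00j],[-0.06+0.00j, (0.15+0j), -0.15+0.00j]]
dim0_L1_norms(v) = [0.17, 0.36, 0.48]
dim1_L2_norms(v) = [0.2, 0.26, 0.27]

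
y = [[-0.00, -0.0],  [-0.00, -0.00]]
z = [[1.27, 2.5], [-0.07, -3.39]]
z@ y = [[0.0, 0.00],[0.0, 0.0]]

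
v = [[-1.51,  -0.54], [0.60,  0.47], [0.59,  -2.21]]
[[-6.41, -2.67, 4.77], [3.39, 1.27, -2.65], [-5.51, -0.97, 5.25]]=v @[[3.06, 1.47, -2.11], [3.31, 0.83, -2.94]]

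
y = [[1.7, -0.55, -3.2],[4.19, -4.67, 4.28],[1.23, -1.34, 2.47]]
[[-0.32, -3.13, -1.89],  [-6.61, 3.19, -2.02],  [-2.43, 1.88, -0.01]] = y@[[-0.88, -0.48, 0.04],[0.25, -0.39, 0.89],[-0.41, 0.79, 0.46]]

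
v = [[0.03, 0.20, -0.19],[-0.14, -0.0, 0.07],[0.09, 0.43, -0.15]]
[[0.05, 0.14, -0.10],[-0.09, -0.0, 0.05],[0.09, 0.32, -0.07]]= v @ [[0.57, 0.05, -0.10], [0.05, 0.76, 0.06], [-0.10, 0.06, 0.56]]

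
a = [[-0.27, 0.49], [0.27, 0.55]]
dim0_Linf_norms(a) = [0.27, 0.55]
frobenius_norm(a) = 0.83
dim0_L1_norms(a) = [0.54, 1.04]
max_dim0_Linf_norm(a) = 0.55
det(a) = -0.28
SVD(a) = [[0.65, 0.76], [0.76, -0.65]] @ diag([0.737061932522596, 0.3809720562272989]) @ [[0.04, 1.00], [-1.00, 0.04]]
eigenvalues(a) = [-0.41, 0.69]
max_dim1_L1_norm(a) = 0.82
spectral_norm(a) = 0.74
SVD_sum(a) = [[0.02, 0.48], [0.02, 0.56]] + [[-0.29, 0.01],[0.25, -0.01]]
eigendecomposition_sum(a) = [[-0.36,0.18], [0.10,-0.05]] + [[0.09, 0.31], [0.17, 0.6]]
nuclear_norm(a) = 1.12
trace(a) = 0.28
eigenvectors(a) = [[-0.96, -0.46], [0.27, -0.89]]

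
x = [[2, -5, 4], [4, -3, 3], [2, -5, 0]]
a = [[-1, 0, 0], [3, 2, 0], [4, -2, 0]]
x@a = [[-1, -18, 0], [-1, -12, 0], [-17, -10, 0]]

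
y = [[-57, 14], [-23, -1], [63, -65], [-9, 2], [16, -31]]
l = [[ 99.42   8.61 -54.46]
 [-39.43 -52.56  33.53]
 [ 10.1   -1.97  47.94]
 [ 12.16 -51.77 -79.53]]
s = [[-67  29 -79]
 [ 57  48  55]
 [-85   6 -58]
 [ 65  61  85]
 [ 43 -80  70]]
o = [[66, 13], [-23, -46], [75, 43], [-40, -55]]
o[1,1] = -46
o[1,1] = -46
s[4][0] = 43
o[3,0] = -40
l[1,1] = -52.56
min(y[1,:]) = -23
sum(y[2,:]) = -2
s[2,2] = -58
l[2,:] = [10.1, -1.97, 47.94]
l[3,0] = 12.16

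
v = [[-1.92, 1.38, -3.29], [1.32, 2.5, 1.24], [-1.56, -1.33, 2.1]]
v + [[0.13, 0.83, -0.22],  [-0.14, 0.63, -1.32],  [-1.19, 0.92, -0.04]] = [[-1.79, 2.21, -3.51], [1.18, 3.13, -0.08], [-2.75, -0.41, 2.06]]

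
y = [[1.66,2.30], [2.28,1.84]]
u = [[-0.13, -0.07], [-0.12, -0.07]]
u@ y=[[-0.38, -0.43], [-0.36, -0.4]]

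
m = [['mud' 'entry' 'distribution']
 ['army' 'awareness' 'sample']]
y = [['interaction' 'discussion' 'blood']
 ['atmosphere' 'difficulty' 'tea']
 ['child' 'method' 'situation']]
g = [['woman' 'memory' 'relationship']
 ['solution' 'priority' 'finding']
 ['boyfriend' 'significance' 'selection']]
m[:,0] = ['mud', 'army']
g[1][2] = 'finding'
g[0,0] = 'woman'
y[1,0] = 'atmosphere'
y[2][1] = 'method'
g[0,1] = 'memory'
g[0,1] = 'memory'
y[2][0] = 'child'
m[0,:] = ['mud', 'entry', 'distribution']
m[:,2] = ['distribution', 'sample']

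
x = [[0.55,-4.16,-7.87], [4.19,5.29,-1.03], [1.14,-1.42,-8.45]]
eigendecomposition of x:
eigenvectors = [[(0.55-0.41j), (0.55+0.41j), (0.66+0j)], [(-0.71+0j), (-0.71-0j), (-0.16+0j)], [0.14-0.07j, (0.14+0.07j), (0.73+0j)]]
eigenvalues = [(2.24+2.31j), (2.24-2.31j), (-7.1+0j)]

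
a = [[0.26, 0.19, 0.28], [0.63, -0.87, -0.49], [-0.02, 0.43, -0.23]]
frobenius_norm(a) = 1.35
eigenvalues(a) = [(0.4+0j), (-0.62+0.36j), (-0.62-0.36j)]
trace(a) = -0.84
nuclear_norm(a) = 2.04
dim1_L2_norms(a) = [0.43, 1.18, 0.49]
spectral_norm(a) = 1.21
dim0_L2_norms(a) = [0.68, 0.99, 0.61]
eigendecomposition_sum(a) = [[0.35+0.00j, (0.08+0j), (0.09+0j)], [(0.14+0j), (0.03+0j), (0.04+0j)], [(0.08+0j), (0.02+0j), 0.02+0.00j]] + [[(-0.04+0.02j), (0.05-0.05j), (0.09+0j)], [(0.24+0.18j), (-0.45-0.13j), -0.26-0.53j], [(-0.05-0.24j), (0.21+0.32j), (-0.13+0.46j)]] + [[(-0.04-0.02j), (0.05+0.05j), 0.09-0.00j], [0.24-0.18j, (-0.45+0.13j), -0.26+0.53j], [-0.05+0.24j, (0.21-0.32j), (-0.13-0.46j)]]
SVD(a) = [[0.11, 0.61, 0.78],[-0.97, -0.11, 0.22],[0.22, -0.78, 0.58]] @ diag([1.2125801044001918, 0.43707250386238977, 0.3909182993673757]) @ [[-0.48, 0.79, 0.38], [0.24, -0.29, 0.93], [0.84, 0.54, -0.05]]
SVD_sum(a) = [[-0.06, 0.1, 0.05], [0.57, -0.93, -0.44], [-0.13, 0.21, 0.1]] + [[0.07,-0.08,0.25],[-0.01,0.01,-0.04],[-0.08,0.10,-0.32]] + [[0.26, 0.17, -0.02], [0.07, 0.05, -0.0], [0.19, 0.12, -0.01]]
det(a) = 0.21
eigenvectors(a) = [[(0.91+0j), 0.06-0.11j, (0.06+0.11j)],[0.36+0.00j, -0.77+0.00j, -0.77-0.00j],[0.22+0.00j, (0.47+0.42j), (0.47-0.42j)]]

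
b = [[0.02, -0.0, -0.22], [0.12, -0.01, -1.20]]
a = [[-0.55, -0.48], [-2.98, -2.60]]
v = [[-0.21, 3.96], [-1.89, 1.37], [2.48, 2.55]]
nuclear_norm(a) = 4.02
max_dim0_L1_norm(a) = 3.53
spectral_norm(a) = 4.02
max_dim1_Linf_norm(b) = 1.2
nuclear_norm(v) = 8.00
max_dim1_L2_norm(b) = 1.21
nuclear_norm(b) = 1.23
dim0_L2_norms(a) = [3.03, 2.64]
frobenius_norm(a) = 4.02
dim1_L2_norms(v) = [3.97, 2.33, 3.56]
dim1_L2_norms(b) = [0.22, 1.21]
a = b @ v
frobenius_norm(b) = 1.23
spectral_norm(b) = 1.23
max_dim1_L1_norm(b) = 1.33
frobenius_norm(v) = 5.82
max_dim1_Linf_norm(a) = 2.98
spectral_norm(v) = 4.96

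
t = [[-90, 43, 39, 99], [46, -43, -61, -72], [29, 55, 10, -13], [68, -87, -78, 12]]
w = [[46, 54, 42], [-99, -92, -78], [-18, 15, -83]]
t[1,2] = -61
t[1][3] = -72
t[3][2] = -78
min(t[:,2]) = -78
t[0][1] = 43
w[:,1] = [54, -92, 15]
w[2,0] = -18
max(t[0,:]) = 99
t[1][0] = 46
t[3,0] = 68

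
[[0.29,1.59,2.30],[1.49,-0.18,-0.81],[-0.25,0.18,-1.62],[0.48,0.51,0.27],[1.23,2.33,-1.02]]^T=[[0.29, 1.49, -0.25, 0.48, 1.23], [1.59, -0.18, 0.18, 0.51, 2.33], [2.3, -0.81, -1.62, 0.27, -1.02]]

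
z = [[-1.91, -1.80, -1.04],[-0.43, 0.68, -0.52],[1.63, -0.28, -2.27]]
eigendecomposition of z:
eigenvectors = [[0.01+0.65j, (0.01-0.65j), (-0.42+0j)], [0.07+0.13j, (0.07-0.13j), 0.86+0.00j], [(0.74+0j), 0.74-0.00j, (-0.28+0j)]]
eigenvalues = [(-2.28+1.38j), (-2.28-1.38j), (1.06+0j)]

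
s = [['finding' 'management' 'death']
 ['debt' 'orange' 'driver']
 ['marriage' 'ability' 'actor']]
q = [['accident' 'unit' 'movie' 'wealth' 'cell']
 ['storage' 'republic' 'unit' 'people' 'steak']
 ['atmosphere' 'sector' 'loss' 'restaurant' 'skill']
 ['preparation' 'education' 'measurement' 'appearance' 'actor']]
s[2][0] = 'marriage'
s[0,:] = ['finding', 'management', 'death']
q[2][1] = 'sector'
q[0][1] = 'unit'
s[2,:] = ['marriage', 'ability', 'actor']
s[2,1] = 'ability'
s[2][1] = 'ability'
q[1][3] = 'people'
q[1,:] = ['storage', 'republic', 'unit', 'people', 'steak']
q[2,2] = 'loss'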